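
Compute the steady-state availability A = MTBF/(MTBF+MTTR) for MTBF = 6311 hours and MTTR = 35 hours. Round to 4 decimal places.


MTBF = 6311
MTTR = 35
MTBF + MTTR = 6346
A = 6311 / 6346
A = 0.9945

0.9945


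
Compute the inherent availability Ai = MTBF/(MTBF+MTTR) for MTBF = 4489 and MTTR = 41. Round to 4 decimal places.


MTBF = 4489
MTTR = 41
MTBF + MTTR = 4530
Ai = 4489 / 4530
Ai = 0.9909

0.9909


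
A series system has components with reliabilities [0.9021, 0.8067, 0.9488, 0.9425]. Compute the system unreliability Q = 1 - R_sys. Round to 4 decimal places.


Components: [0.9021, 0.8067, 0.9488, 0.9425]
After component 1: product = 0.9021
After component 2: product = 0.7277
After component 3: product = 0.6905
After component 4: product = 0.6508
R_sys = 0.6508
Q = 1 - 0.6508 = 0.3492

0.3492


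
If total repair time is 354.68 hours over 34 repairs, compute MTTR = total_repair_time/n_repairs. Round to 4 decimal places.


total_repair_time = 354.68
n_repairs = 34
MTTR = 354.68 / 34
MTTR = 10.4318

10.4318


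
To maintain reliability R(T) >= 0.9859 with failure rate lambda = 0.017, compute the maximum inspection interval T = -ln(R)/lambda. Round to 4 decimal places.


R_target = 0.9859
lambda = 0.017
-ln(0.9859) = 0.0142
T = 0.0142 / 0.017
T = 0.8353

0.8353


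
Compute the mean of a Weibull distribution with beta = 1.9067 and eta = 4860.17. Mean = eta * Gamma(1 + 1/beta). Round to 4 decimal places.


beta = 1.9067, eta = 4860.17
1/beta = 0.5245
1 + 1/beta = 1.5245
Gamma(1.5245) = 0.8873
Mean = 4860.17 * 0.8873
Mean = 4312.2583

4312.2583


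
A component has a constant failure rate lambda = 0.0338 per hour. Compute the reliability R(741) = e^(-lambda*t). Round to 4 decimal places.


lambda = 0.0338
t = 741
lambda * t = 25.0458
R(t) = e^(-25.0458)
R(t) = 0.0

0.0


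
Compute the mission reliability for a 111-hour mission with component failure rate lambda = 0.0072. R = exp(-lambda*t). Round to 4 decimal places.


lambda = 0.0072
mission_time = 111
lambda * t = 0.0072 * 111 = 0.7992
R = exp(-0.7992)
R = 0.4497

0.4497


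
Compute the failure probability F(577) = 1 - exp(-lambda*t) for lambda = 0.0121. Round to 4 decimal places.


lambda = 0.0121, t = 577
lambda * t = 6.9817
exp(-6.9817) = 0.0009
F(t) = 1 - 0.0009
F(t) = 0.9991

0.9991


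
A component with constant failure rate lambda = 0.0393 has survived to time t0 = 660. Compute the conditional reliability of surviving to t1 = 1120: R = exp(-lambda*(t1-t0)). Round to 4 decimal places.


lambda = 0.0393
t0 = 660, t1 = 1120
t1 - t0 = 460
lambda * (t1-t0) = 0.0393 * 460 = 18.078
R = exp(-18.078)
R = 0.0

0.0


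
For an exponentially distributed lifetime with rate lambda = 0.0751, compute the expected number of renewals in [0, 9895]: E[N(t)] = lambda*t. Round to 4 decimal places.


lambda = 0.0751
t = 9895
E[N(t)] = lambda * t
E[N(t)] = 0.0751 * 9895
E[N(t)] = 743.1145

743.1145


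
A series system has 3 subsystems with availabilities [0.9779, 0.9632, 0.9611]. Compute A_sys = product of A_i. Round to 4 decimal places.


Subsystems: [0.9779, 0.9632, 0.9611]
After subsystem 1 (A=0.9779): product = 0.9779
After subsystem 2 (A=0.9632): product = 0.9419
After subsystem 3 (A=0.9611): product = 0.9053
A_sys = 0.9053

0.9053


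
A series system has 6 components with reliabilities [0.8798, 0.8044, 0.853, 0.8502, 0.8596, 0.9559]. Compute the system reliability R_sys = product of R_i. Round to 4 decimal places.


Components: [0.8798, 0.8044, 0.853, 0.8502, 0.8596, 0.9559]
After component 1 (R=0.8798): product = 0.8798
After component 2 (R=0.8044): product = 0.7077
After component 3 (R=0.853): product = 0.6037
After component 4 (R=0.8502): product = 0.5132
After component 5 (R=0.8596): product = 0.4412
After component 6 (R=0.9559): product = 0.4217
R_sys = 0.4217

0.4217


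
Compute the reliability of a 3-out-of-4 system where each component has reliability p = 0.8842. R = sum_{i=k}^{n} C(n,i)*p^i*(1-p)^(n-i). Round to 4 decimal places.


k = 3, n = 4, p = 0.8842
i=3: C(4,3)=4 * 0.8842^3 * 0.1158^1 = 0.3202
i=4: C(4,4)=1 * 0.8842^4 * 0.1158^0 = 0.6112
R = sum of terms = 0.9314

0.9314


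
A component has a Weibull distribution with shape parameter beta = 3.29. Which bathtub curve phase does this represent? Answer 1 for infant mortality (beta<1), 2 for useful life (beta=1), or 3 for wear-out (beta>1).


beta = 3.29
Compare beta to 1:
beta < 1 => infant mortality (phase 1)
beta = 1 => useful life (phase 2)
beta > 1 => wear-out (phase 3)
Since beta = 3.29, this is wear-out (increasing failure rate)
Phase = 3

3


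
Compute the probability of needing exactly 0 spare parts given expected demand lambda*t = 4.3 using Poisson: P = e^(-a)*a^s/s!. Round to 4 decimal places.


a = 4.3, s = 0
e^(-a) = e^(-4.3) = 0.0136
a^s = 4.3^0 = 1.0
s! = 1
P = 0.0136 * 1.0 / 1
P = 0.0136

0.0136


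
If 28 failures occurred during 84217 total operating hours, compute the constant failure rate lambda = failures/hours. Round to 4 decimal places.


failures = 28
total_hours = 84217
lambda = 28 / 84217
lambda = 0.0003

0.0003


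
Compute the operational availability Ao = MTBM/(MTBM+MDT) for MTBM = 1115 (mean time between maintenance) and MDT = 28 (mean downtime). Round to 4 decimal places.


MTBM = 1115
MDT = 28
MTBM + MDT = 1143
Ao = 1115 / 1143
Ao = 0.9755

0.9755


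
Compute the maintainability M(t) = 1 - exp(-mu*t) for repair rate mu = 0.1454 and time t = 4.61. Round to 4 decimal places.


mu = 0.1454, t = 4.61
mu * t = 0.1454 * 4.61 = 0.6703
exp(-0.6703) = 0.5116
M(t) = 1 - 0.5116
M(t) = 0.4884

0.4884


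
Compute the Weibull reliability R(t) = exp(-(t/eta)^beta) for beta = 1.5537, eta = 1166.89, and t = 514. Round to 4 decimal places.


beta = 1.5537, eta = 1166.89, t = 514
t/eta = 514 / 1166.89 = 0.4405
(t/eta)^beta = 0.4405^1.5537 = 0.2798
R(t) = exp(-0.2798)
R(t) = 0.756

0.756


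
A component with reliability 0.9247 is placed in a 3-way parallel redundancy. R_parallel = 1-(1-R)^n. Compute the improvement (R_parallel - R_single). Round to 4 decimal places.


R_single = 0.9247, n = 3
1 - R_single = 0.0753
(1 - R_single)^n = 0.0753^3 = 0.0004
R_parallel = 1 - 0.0004 = 0.9996
Improvement = 0.9996 - 0.9247
Improvement = 0.0749

0.0749


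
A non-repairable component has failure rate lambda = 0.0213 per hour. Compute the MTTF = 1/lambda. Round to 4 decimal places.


lambda = 0.0213
MTTF = 1 / 0.0213
MTTF = 46.9484

46.9484


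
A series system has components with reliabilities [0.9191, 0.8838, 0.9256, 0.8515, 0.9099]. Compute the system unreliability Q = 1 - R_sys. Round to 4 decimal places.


Components: [0.9191, 0.8838, 0.9256, 0.8515, 0.9099]
After component 1: product = 0.9191
After component 2: product = 0.8123
After component 3: product = 0.7519
After component 4: product = 0.6402
After component 5: product = 0.5825
R_sys = 0.5825
Q = 1 - 0.5825 = 0.4175

0.4175


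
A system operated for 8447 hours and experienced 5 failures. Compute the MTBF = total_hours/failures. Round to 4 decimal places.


total_hours = 8447
failures = 5
MTBF = 8447 / 5
MTBF = 1689.4

1689.4


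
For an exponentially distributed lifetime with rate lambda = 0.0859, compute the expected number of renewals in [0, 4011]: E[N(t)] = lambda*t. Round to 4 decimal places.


lambda = 0.0859
t = 4011
E[N(t)] = lambda * t
E[N(t)] = 0.0859 * 4011
E[N(t)] = 344.5449

344.5449


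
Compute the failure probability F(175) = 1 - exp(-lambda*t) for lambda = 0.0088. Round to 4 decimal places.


lambda = 0.0088, t = 175
lambda * t = 1.54
exp(-1.54) = 0.2144
F(t) = 1 - 0.2144
F(t) = 0.7856

0.7856


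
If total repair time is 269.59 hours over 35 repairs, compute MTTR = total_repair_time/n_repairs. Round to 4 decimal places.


total_repair_time = 269.59
n_repairs = 35
MTTR = 269.59 / 35
MTTR = 7.7026

7.7026


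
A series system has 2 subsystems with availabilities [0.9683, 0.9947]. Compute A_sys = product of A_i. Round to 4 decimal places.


Subsystems: [0.9683, 0.9947]
After subsystem 1 (A=0.9683): product = 0.9683
After subsystem 2 (A=0.9947): product = 0.9632
A_sys = 0.9632

0.9632


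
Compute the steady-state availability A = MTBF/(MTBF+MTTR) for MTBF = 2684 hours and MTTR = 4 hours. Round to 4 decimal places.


MTBF = 2684
MTTR = 4
MTBF + MTTR = 2688
A = 2684 / 2688
A = 0.9985

0.9985


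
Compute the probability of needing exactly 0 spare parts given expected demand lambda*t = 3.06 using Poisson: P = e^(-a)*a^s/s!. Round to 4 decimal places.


a = 3.06, s = 0
e^(-a) = e^(-3.06) = 0.0469
a^s = 3.06^0 = 1.0
s! = 1
P = 0.0469 * 1.0 / 1
P = 0.0469

0.0469


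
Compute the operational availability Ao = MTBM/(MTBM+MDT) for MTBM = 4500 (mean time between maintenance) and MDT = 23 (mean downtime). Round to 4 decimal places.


MTBM = 4500
MDT = 23
MTBM + MDT = 4523
Ao = 4500 / 4523
Ao = 0.9949

0.9949


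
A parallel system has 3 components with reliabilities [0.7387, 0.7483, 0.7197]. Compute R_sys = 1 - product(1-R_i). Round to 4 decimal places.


Components: [0.7387, 0.7483, 0.7197]
(1 - 0.7387) = 0.2613, running product = 0.2613
(1 - 0.7483) = 0.2517, running product = 0.0658
(1 - 0.7197) = 0.2803, running product = 0.0184
Product of (1-R_i) = 0.0184
R_sys = 1 - 0.0184 = 0.9816

0.9816


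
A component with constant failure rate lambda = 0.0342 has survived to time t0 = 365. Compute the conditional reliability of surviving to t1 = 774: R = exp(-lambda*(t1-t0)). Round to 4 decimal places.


lambda = 0.0342
t0 = 365, t1 = 774
t1 - t0 = 409
lambda * (t1-t0) = 0.0342 * 409 = 13.9878
R = exp(-13.9878)
R = 0.0

0.0


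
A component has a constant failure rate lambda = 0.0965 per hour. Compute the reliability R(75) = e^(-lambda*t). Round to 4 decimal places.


lambda = 0.0965
t = 75
lambda * t = 7.2375
R(t) = e^(-7.2375)
R(t) = 0.0007

0.0007


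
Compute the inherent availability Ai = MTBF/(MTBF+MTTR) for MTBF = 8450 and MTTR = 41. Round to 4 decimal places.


MTBF = 8450
MTTR = 41
MTBF + MTTR = 8491
Ai = 8450 / 8491
Ai = 0.9952

0.9952


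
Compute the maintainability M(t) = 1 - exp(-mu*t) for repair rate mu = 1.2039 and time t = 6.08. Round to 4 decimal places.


mu = 1.2039, t = 6.08
mu * t = 1.2039 * 6.08 = 7.3197
exp(-7.3197) = 0.0007
M(t) = 1 - 0.0007
M(t) = 0.9993

0.9993


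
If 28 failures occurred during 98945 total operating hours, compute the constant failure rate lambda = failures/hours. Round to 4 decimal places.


failures = 28
total_hours = 98945
lambda = 28 / 98945
lambda = 0.0003

0.0003


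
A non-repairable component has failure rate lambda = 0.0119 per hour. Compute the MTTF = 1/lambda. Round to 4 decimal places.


lambda = 0.0119
MTTF = 1 / 0.0119
MTTF = 84.0336

84.0336


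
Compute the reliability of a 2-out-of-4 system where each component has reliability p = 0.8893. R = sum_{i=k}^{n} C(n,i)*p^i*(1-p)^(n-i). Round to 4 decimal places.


k = 2, n = 4, p = 0.8893
i=2: C(4,2)=6 * 0.8893^2 * 0.1107^2 = 0.0581
i=3: C(4,3)=4 * 0.8893^3 * 0.1107^1 = 0.3114
i=4: C(4,4)=1 * 0.8893^4 * 0.1107^0 = 0.6255
R = sum of terms = 0.995

0.995


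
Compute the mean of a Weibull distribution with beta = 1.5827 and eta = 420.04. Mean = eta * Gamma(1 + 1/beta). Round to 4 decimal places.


beta = 1.5827, eta = 420.04
1/beta = 0.6318
1 + 1/beta = 1.6318
Gamma(1.6318) = 0.8975
Mean = 420.04 * 0.8975
Mean = 376.9836

376.9836


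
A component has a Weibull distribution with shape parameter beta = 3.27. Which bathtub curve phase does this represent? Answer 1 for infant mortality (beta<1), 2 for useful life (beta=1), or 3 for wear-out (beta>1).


beta = 3.27
Compare beta to 1:
beta < 1 => infant mortality (phase 1)
beta = 1 => useful life (phase 2)
beta > 1 => wear-out (phase 3)
Since beta = 3.27, this is wear-out (increasing failure rate)
Phase = 3

3


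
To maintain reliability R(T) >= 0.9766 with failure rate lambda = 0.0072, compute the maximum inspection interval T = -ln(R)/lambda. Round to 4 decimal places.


R_target = 0.9766
lambda = 0.0072
-ln(0.9766) = 0.0237
T = 0.0237 / 0.0072
T = 3.2886

3.2886


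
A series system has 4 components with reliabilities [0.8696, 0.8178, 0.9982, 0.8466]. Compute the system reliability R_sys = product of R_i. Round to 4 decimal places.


Components: [0.8696, 0.8178, 0.9982, 0.8466]
After component 1 (R=0.8696): product = 0.8696
After component 2 (R=0.8178): product = 0.7112
After component 3 (R=0.9982): product = 0.7099
After component 4 (R=0.8466): product = 0.601
R_sys = 0.601

0.601


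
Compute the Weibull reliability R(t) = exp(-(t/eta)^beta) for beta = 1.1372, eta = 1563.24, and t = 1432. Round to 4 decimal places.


beta = 1.1372, eta = 1563.24, t = 1432
t/eta = 1432 / 1563.24 = 0.916
(t/eta)^beta = 0.916^1.1372 = 0.9051
R(t) = exp(-0.9051)
R(t) = 0.4045

0.4045


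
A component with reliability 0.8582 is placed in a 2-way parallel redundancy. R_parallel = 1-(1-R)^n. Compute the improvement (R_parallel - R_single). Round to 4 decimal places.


R_single = 0.8582, n = 2
1 - R_single = 0.1418
(1 - R_single)^n = 0.1418^2 = 0.0201
R_parallel = 1 - 0.0201 = 0.9799
Improvement = 0.9799 - 0.8582
Improvement = 0.1217

0.1217


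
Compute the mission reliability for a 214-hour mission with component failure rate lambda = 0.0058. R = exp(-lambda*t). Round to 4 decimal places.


lambda = 0.0058
mission_time = 214
lambda * t = 0.0058 * 214 = 1.2412
R = exp(-1.2412)
R = 0.289

0.289


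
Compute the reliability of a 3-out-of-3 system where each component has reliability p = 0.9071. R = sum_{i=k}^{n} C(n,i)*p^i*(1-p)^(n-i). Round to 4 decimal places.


k = 3, n = 3, p = 0.9071
i=3: C(3,3)=1 * 0.9071^3 * 0.0929^0 = 0.7464
R = sum of terms = 0.7464

0.7464


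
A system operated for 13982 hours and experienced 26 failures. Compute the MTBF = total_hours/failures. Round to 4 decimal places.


total_hours = 13982
failures = 26
MTBF = 13982 / 26
MTBF = 537.7692

537.7692


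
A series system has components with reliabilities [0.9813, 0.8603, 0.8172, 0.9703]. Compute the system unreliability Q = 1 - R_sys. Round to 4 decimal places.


Components: [0.9813, 0.8603, 0.8172, 0.9703]
After component 1: product = 0.9813
After component 2: product = 0.8442
After component 3: product = 0.6899
After component 4: product = 0.6694
R_sys = 0.6694
Q = 1 - 0.6694 = 0.3306

0.3306


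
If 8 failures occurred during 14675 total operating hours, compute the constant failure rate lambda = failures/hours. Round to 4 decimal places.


failures = 8
total_hours = 14675
lambda = 8 / 14675
lambda = 0.0005

0.0005


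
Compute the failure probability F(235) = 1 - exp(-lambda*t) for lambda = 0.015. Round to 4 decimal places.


lambda = 0.015, t = 235
lambda * t = 3.525
exp(-3.525) = 0.0295
F(t) = 1 - 0.0295
F(t) = 0.9705

0.9705


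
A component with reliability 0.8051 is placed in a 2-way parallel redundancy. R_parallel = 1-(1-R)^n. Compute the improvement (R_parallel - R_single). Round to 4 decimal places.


R_single = 0.8051, n = 2
1 - R_single = 0.1949
(1 - R_single)^n = 0.1949^2 = 0.038
R_parallel = 1 - 0.038 = 0.962
Improvement = 0.962 - 0.8051
Improvement = 0.1569

0.1569


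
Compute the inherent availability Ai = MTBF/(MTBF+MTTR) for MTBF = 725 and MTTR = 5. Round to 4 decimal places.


MTBF = 725
MTTR = 5
MTBF + MTTR = 730
Ai = 725 / 730
Ai = 0.9932

0.9932


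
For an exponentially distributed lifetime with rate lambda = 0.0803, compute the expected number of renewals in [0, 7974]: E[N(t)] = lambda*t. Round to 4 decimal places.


lambda = 0.0803
t = 7974
E[N(t)] = lambda * t
E[N(t)] = 0.0803 * 7974
E[N(t)] = 640.3122

640.3122


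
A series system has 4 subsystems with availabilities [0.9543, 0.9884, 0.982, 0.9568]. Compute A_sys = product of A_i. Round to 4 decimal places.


Subsystems: [0.9543, 0.9884, 0.982, 0.9568]
After subsystem 1 (A=0.9543): product = 0.9543
After subsystem 2 (A=0.9884): product = 0.9432
After subsystem 3 (A=0.982): product = 0.9263
After subsystem 4 (A=0.9568): product = 0.8862
A_sys = 0.8862

0.8862


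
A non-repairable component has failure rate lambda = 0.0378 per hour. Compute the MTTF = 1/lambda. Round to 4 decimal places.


lambda = 0.0378
MTTF = 1 / 0.0378
MTTF = 26.455

26.455


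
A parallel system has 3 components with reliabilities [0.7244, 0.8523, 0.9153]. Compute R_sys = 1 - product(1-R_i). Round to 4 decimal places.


Components: [0.7244, 0.8523, 0.9153]
(1 - 0.7244) = 0.2756, running product = 0.2756
(1 - 0.8523) = 0.1477, running product = 0.0407
(1 - 0.9153) = 0.0847, running product = 0.0034
Product of (1-R_i) = 0.0034
R_sys = 1 - 0.0034 = 0.9966

0.9966


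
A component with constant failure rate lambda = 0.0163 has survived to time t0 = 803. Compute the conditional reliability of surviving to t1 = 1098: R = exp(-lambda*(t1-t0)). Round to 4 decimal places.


lambda = 0.0163
t0 = 803, t1 = 1098
t1 - t0 = 295
lambda * (t1-t0) = 0.0163 * 295 = 4.8085
R = exp(-4.8085)
R = 0.0082

0.0082


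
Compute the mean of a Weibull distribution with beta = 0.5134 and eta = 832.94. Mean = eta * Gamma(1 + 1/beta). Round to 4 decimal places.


beta = 0.5134, eta = 832.94
1/beta = 1.9478
1 + 1/beta = 2.9478
Gamma(2.9478) = 1.907
Mean = 832.94 * 1.907
Mean = 1588.3965

1588.3965


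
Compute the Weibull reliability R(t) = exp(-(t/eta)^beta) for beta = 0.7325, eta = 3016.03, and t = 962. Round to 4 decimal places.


beta = 0.7325, eta = 3016.03, t = 962
t/eta = 962 / 3016.03 = 0.319
(t/eta)^beta = 0.319^0.7325 = 0.433
R(t) = exp(-0.433)
R(t) = 0.6486

0.6486


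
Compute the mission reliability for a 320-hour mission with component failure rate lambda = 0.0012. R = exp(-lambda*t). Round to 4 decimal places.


lambda = 0.0012
mission_time = 320
lambda * t = 0.0012 * 320 = 0.384
R = exp(-0.384)
R = 0.6811

0.6811


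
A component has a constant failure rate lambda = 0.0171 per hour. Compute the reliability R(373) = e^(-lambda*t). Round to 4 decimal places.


lambda = 0.0171
t = 373
lambda * t = 6.3783
R(t) = e^(-6.3783)
R(t) = 0.0017

0.0017


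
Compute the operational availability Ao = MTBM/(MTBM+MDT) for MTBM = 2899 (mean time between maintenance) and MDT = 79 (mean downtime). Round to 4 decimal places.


MTBM = 2899
MDT = 79
MTBM + MDT = 2978
Ao = 2899 / 2978
Ao = 0.9735

0.9735


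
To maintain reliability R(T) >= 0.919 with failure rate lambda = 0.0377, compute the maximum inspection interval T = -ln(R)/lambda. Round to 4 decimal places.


R_target = 0.919
lambda = 0.0377
-ln(0.919) = 0.0845
T = 0.0845 / 0.0377
T = 2.2406

2.2406


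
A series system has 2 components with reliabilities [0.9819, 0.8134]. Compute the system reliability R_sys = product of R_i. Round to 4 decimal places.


Components: [0.9819, 0.8134]
After component 1 (R=0.9819): product = 0.9819
After component 2 (R=0.8134): product = 0.7987
R_sys = 0.7987

0.7987


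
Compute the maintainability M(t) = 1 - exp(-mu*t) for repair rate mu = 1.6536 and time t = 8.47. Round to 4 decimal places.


mu = 1.6536, t = 8.47
mu * t = 1.6536 * 8.47 = 14.006
exp(-14.006) = 0.0
M(t) = 1 - 0.0
M(t) = 1.0

1.0


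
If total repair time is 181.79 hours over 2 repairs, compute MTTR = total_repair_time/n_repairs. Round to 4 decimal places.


total_repair_time = 181.79
n_repairs = 2
MTTR = 181.79 / 2
MTTR = 90.895

90.895


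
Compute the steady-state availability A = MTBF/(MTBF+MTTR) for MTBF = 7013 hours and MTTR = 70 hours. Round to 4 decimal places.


MTBF = 7013
MTTR = 70
MTBF + MTTR = 7083
A = 7013 / 7083
A = 0.9901

0.9901


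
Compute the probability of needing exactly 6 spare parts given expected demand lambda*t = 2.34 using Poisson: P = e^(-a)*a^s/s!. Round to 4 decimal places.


a = 2.34, s = 6
e^(-a) = e^(-2.34) = 0.0963
a^s = 2.34^6 = 164.1705
s! = 720
P = 0.0963 * 164.1705 / 720
P = 0.022

0.022


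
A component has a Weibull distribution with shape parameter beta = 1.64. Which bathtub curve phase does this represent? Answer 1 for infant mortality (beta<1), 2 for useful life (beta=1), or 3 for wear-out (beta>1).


beta = 1.64
Compare beta to 1:
beta < 1 => infant mortality (phase 1)
beta = 1 => useful life (phase 2)
beta > 1 => wear-out (phase 3)
Since beta = 1.64, this is wear-out (increasing failure rate)
Phase = 3

3


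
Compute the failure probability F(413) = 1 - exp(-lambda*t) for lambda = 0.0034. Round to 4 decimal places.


lambda = 0.0034, t = 413
lambda * t = 1.4042
exp(-1.4042) = 0.2456
F(t) = 1 - 0.2456
F(t) = 0.7544

0.7544


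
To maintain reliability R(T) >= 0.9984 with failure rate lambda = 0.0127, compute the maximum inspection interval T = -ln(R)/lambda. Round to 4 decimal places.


R_target = 0.9984
lambda = 0.0127
-ln(0.9984) = 0.0016
T = 0.0016 / 0.0127
T = 0.1261

0.1261


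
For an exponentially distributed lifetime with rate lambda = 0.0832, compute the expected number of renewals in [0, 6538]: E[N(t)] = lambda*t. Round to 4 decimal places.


lambda = 0.0832
t = 6538
E[N(t)] = lambda * t
E[N(t)] = 0.0832 * 6538
E[N(t)] = 543.9616

543.9616


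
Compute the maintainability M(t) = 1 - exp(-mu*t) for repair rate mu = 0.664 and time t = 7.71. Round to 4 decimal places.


mu = 0.664, t = 7.71
mu * t = 0.664 * 7.71 = 5.1194
exp(-5.1194) = 0.006
M(t) = 1 - 0.006
M(t) = 0.994

0.994


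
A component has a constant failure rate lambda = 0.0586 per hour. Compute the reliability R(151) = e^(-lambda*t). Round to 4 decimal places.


lambda = 0.0586
t = 151
lambda * t = 8.8486
R(t) = e^(-8.8486)
R(t) = 0.0001

0.0001


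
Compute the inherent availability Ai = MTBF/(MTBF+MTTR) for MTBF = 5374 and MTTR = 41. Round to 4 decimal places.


MTBF = 5374
MTTR = 41
MTBF + MTTR = 5415
Ai = 5374 / 5415
Ai = 0.9924

0.9924


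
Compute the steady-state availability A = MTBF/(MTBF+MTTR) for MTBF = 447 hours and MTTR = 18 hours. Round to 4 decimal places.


MTBF = 447
MTTR = 18
MTBF + MTTR = 465
A = 447 / 465
A = 0.9613

0.9613


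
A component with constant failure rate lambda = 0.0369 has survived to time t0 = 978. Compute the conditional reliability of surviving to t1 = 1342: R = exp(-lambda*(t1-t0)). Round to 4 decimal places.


lambda = 0.0369
t0 = 978, t1 = 1342
t1 - t0 = 364
lambda * (t1-t0) = 0.0369 * 364 = 13.4316
R = exp(-13.4316)
R = 0.0

0.0


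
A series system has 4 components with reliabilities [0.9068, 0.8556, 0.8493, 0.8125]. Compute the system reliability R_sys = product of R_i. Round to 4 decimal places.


Components: [0.9068, 0.8556, 0.8493, 0.8125]
After component 1 (R=0.9068): product = 0.9068
After component 2 (R=0.8556): product = 0.7759
After component 3 (R=0.8493): product = 0.6589
After component 4 (R=0.8125): product = 0.5354
R_sys = 0.5354

0.5354


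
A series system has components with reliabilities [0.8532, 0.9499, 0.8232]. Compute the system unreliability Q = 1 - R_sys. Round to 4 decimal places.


Components: [0.8532, 0.9499, 0.8232]
After component 1: product = 0.8532
After component 2: product = 0.8105
After component 3: product = 0.6672
R_sys = 0.6672
Q = 1 - 0.6672 = 0.3328

0.3328


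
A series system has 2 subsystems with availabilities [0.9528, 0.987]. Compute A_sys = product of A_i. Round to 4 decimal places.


Subsystems: [0.9528, 0.987]
After subsystem 1 (A=0.9528): product = 0.9528
After subsystem 2 (A=0.987): product = 0.9404
A_sys = 0.9404

0.9404


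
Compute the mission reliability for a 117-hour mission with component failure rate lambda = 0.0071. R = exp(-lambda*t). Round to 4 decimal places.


lambda = 0.0071
mission_time = 117
lambda * t = 0.0071 * 117 = 0.8307
R = exp(-0.8307)
R = 0.4357

0.4357


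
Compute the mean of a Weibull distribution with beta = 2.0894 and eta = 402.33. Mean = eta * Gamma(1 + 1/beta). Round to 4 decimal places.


beta = 2.0894, eta = 402.33
1/beta = 0.4786
1 + 1/beta = 1.4786
Gamma(1.4786) = 0.8857
Mean = 402.33 * 0.8857
Mean = 356.3542

356.3542


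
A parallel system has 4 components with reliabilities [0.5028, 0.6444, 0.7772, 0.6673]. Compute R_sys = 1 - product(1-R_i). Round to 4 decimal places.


Components: [0.5028, 0.6444, 0.7772, 0.6673]
(1 - 0.5028) = 0.4972, running product = 0.4972
(1 - 0.6444) = 0.3556, running product = 0.1768
(1 - 0.7772) = 0.2228, running product = 0.0394
(1 - 0.6673) = 0.3327, running product = 0.0131
Product of (1-R_i) = 0.0131
R_sys = 1 - 0.0131 = 0.9869

0.9869


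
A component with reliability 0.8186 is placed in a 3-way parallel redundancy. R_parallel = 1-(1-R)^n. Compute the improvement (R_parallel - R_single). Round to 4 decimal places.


R_single = 0.8186, n = 3
1 - R_single = 0.1814
(1 - R_single)^n = 0.1814^3 = 0.006
R_parallel = 1 - 0.006 = 0.994
Improvement = 0.994 - 0.8186
Improvement = 0.1754

0.1754


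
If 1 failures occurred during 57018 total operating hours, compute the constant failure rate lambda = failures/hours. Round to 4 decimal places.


failures = 1
total_hours = 57018
lambda = 1 / 57018
lambda = 0.0

0.0


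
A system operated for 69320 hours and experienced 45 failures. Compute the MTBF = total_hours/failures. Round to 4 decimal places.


total_hours = 69320
failures = 45
MTBF = 69320 / 45
MTBF = 1540.4444

1540.4444


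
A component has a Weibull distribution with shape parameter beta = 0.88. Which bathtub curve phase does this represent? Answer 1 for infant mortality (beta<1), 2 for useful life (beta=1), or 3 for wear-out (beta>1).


beta = 0.88
Compare beta to 1:
beta < 1 => infant mortality (phase 1)
beta = 1 => useful life (phase 2)
beta > 1 => wear-out (phase 3)
Since beta = 0.88, this is infant mortality (decreasing failure rate)
Phase = 1

1


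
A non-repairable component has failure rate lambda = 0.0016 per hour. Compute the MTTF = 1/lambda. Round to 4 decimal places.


lambda = 0.0016
MTTF = 1 / 0.0016
MTTF = 625.0

625.0


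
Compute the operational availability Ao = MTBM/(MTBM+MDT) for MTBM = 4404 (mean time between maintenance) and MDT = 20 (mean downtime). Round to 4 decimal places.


MTBM = 4404
MDT = 20
MTBM + MDT = 4424
Ao = 4404 / 4424
Ao = 0.9955

0.9955


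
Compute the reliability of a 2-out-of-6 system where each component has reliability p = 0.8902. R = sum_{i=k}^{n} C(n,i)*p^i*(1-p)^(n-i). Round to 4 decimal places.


k = 2, n = 6, p = 0.8902
i=2: C(6,2)=15 * 0.8902^2 * 0.1098^4 = 0.0017
i=3: C(6,3)=20 * 0.8902^3 * 0.1098^3 = 0.0187
i=4: C(6,4)=15 * 0.8902^4 * 0.1098^2 = 0.1136
i=5: C(6,5)=6 * 0.8902^5 * 0.1098^1 = 0.3683
i=6: C(6,6)=1 * 0.8902^6 * 0.1098^0 = 0.4977
R = sum of terms = 0.9999

0.9999


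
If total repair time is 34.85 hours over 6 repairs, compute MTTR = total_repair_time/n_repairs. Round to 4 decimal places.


total_repair_time = 34.85
n_repairs = 6
MTTR = 34.85 / 6
MTTR = 5.8083

5.8083


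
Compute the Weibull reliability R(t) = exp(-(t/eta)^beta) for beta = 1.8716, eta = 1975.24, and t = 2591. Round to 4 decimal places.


beta = 1.8716, eta = 1975.24, t = 2591
t/eta = 2591 / 1975.24 = 1.3117
(t/eta)^beta = 1.3117^1.8716 = 1.6617
R(t) = exp(-1.6617)
R(t) = 0.1898

0.1898


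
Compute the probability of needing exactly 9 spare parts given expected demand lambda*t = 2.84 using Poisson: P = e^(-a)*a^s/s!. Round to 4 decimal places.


a = 2.84, s = 9
e^(-a) = e^(-2.84) = 0.0584
a^s = 2.84^9 = 12018.9094
s! = 362880
P = 0.0584 * 12018.9094 / 362880
P = 0.0019

0.0019


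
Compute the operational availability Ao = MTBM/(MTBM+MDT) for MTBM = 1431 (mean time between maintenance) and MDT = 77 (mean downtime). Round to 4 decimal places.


MTBM = 1431
MDT = 77
MTBM + MDT = 1508
Ao = 1431 / 1508
Ao = 0.9489

0.9489


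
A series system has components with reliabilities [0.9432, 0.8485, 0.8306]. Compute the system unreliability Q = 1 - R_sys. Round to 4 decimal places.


Components: [0.9432, 0.8485, 0.8306]
After component 1: product = 0.9432
After component 2: product = 0.8003
After component 3: product = 0.6647
R_sys = 0.6647
Q = 1 - 0.6647 = 0.3353

0.3353


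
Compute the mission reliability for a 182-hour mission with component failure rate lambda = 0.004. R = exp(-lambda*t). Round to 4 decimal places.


lambda = 0.004
mission_time = 182
lambda * t = 0.004 * 182 = 0.728
R = exp(-0.728)
R = 0.4829

0.4829


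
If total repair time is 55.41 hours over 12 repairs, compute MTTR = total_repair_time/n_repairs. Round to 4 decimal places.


total_repair_time = 55.41
n_repairs = 12
MTTR = 55.41 / 12
MTTR = 4.6175

4.6175


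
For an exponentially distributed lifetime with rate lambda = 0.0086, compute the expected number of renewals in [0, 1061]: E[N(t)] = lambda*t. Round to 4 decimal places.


lambda = 0.0086
t = 1061
E[N(t)] = lambda * t
E[N(t)] = 0.0086 * 1061
E[N(t)] = 9.1246

9.1246


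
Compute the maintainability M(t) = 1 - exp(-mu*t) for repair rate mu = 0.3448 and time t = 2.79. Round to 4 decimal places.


mu = 0.3448, t = 2.79
mu * t = 0.3448 * 2.79 = 0.962
exp(-0.962) = 0.3821
M(t) = 1 - 0.3821
M(t) = 0.6179

0.6179


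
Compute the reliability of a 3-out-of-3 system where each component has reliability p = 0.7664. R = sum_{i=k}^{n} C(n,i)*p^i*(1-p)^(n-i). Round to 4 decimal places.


k = 3, n = 3, p = 0.7664
i=3: C(3,3)=1 * 0.7664^3 * 0.2336^0 = 0.4502
R = sum of terms = 0.4502

0.4502


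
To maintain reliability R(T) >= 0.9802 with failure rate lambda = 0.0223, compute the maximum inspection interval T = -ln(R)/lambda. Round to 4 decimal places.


R_target = 0.9802
lambda = 0.0223
-ln(0.9802) = 0.02
T = 0.02 / 0.0223
T = 0.8968

0.8968


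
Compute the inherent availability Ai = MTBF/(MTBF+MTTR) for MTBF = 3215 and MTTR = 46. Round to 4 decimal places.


MTBF = 3215
MTTR = 46
MTBF + MTTR = 3261
Ai = 3215 / 3261
Ai = 0.9859

0.9859


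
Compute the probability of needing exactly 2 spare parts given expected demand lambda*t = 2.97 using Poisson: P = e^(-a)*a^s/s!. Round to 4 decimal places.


a = 2.97, s = 2
e^(-a) = e^(-2.97) = 0.0513
a^s = 2.97^2 = 8.8209
s! = 2
P = 0.0513 * 8.8209 / 2
P = 0.2263

0.2263


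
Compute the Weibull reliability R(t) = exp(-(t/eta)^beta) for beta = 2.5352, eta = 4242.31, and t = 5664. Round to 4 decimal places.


beta = 2.5352, eta = 4242.31, t = 5664
t/eta = 5664 / 4242.31 = 1.3351
(t/eta)^beta = 1.3351^2.5352 = 2.0808
R(t) = exp(-2.0808)
R(t) = 0.1248

0.1248


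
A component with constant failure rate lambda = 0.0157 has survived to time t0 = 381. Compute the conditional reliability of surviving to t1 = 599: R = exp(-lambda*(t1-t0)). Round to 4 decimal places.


lambda = 0.0157
t0 = 381, t1 = 599
t1 - t0 = 218
lambda * (t1-t0) = 0.0157 * 218 = 3.4226
R = exp(-3.4226)
R = 0.0326

0.0326


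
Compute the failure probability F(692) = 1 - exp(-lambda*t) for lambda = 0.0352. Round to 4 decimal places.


lambda = 0.0352, t = 692
lambda * t = 24.3584
exp(-24.3584) = 0.0
F(t) = 1 - 0.0
F(t) = 1.0

1.0


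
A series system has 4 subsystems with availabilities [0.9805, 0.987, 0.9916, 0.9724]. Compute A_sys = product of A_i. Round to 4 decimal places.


Subsystems: [0.9805, 0.987, 0.9916, 0.9724]
After subsystem 1 (A=0.9805): product = 0.9805
After subsystem 2 (A=0.987): product = 0.9678
After subsystem 3 (A=0.9916): product = 0.9596
After subsystem 4 (A=0.9724): product = 0.9331
A_sys = 0.9331

0.9331


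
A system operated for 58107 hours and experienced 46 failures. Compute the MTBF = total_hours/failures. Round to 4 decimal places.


total_hours = 58107
failures = 46
MTBF = 58107 / 46
MTBF = 1263.1957

1263.1957


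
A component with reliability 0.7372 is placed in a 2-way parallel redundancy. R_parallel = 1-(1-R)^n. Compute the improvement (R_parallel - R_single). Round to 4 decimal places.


R_single = 0.7372, n = 2
1 - R_single = 0.2628
(1 - R_single)^n = 0.2628^2 = 0.0691
R_parallel = 1 - 0.0691 = 0.9309
Improvement = 0.9309 - 0.7372
Improvement = 0.1937

0.1937


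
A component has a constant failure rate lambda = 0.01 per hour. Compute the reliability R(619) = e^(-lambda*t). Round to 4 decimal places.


lambda = 0.01
t = 619
lambda * t = 6.19
R(t) = e^(-6.19)
R(t) = 0.002

0.002


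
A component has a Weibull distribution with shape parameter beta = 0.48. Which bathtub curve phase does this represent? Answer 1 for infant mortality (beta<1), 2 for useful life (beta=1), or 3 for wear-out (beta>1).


beta = 0.48
Compare beta to 1:
beta < 1 => infant mortality (phase 1)
beta = 1 => useful life (phase 2)
beta > 1 => wear-out (phase 3)
Since beta = 0.48, this is infant mortality (decreasing failure rate)
Phase = 1

1


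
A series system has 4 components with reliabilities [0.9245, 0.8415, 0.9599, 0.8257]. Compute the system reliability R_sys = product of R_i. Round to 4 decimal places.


Components: [0.9245, 0.8415, 0.9599, 0.8257]
After component 1 (R=0.9245): product = 0.9245
After component 2 (R=0.8415): product = 0.778
After component 3 (R=0.9599): product = 0.7468
After component 4 (R=0.8257): product = 0.6166
R_sys = 0.6166

0.6166


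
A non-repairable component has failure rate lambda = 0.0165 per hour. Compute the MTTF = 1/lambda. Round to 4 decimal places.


lambda = 0.0165
MTTF = 1 / 0.0165
MTTF = 60.6061

60.6061


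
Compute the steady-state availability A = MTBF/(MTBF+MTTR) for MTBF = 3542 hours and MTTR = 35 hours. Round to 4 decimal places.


MTBF = 3542
MTTR = 35
MTBF + MTTR = 3577
A = 3542 / 3577
A = 0.9902

0.9902


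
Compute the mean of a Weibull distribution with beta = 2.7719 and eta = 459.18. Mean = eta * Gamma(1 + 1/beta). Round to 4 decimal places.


beta = 2.7719, eta = 459.18
1/beta = 0.3608
1 + 1/beta = 1.3608
Gamma(1.3608) = 0.8901
Mean = 459.18 * 0.8901
Mean = 408.7229

408.7229


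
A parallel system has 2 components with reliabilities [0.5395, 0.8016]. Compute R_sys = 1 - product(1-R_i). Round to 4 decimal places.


Components: [0.5395, 0.8016]
(1 - 0.5395) = 0.4605, running product = 0.4605
(1 - 0.8016) = 0.1984, running product = 0.0914
Product of (1-R_i) = 0.0914
R_sys = 1 - 0.0914 = 0.9086

0.9086


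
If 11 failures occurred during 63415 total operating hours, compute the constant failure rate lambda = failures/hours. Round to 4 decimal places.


failures = 11
total_hours = 63415
lambda = 11 / 63415
lambda = 0.0002

0.0002


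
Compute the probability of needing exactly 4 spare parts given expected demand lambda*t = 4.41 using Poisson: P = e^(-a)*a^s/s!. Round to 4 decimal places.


a = 4.41, s = 4
e^(-a) = e^(-4.41) = 0.0122
a^s = 4.41^4 = 378.2286
s! = 24
P = 0.0122 * 378.2286 / 24
P = 0.1916

0.1916


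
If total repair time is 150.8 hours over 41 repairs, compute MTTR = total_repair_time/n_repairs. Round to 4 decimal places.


total_repair_time = 150.8
n_repairs = 41
MTTR = 150.8 / 41
MTTR = 3.678

3.678


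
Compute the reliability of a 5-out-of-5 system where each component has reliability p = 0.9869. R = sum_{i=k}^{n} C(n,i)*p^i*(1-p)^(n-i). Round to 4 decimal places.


k = 5, n = 5, p = 0.9869
i=5: C(5,5)=1 * 0.9869^5 * 0.0131^0 = 0.9362
R = sum of terms = 0.9362

0.9362


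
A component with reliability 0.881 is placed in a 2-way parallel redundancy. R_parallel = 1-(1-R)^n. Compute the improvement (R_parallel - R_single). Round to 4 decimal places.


R_single = 0.881, n = 2
1 - R_single = 0.119
(1 - R_single)^n = 0.119^2 = 0.0142
R_parallel = 1 - 0.0142 = 0.9858
Improvement = 0.9858 - 0.881
Improvement = 0.1048

0.1048


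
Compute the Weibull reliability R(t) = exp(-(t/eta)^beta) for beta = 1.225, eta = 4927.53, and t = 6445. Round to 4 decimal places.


beta = 1.225, eta = 4927.53, t = 6445
t/eta = 6445 / 4927.53 = 1.308
(t/eta)^beta = 1.308^1.225 = 1.3894
R(t) = exp(-1.3894)
R(t) = 0.2492

0.2492


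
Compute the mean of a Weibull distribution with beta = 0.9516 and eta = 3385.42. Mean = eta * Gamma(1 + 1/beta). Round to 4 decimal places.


beta = 0.9516, eta = 3385.42
1/beta = 1.0509
1 + 1/beta = 2.0509
Gamma(2.0509) = 1.0226
Mean = 3385.42 * 1.0226
Mean = 3461.8633

3461.8633


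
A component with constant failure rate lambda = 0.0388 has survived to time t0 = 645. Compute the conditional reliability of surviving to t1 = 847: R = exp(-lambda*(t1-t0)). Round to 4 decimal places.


lambda = 0.0388
t0 = 645, t1 = 847
t1 - t0 = 202
lambda * (t1-t0) = 0.0388 * 202 = 7.8376
R = exp(-7.8376)
R = 0.0004

0.0004


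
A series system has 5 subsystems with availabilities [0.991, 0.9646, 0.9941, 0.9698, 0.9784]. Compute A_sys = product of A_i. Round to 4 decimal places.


Subsystems: [0.991, 0.9646, 0.9941, 0.9698, 0.9784]
After subsystem 1 (A=0.991): product = 0.991
After subsystem 2 (A=0.9646): product = 0.9559
After subsystem 3 (A=0.9941): product = 0.9503
After subsystem 4 (A=0.9698): product = 0.9216
After subsystem 5 (A=0.9784): product = 0.9017
A_sys = 0.9017

0.9017


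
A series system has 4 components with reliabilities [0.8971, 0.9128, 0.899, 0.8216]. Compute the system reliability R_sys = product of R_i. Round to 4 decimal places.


Components: [0.8971, 0.9128, 0.899, 0.8216]
After component 1 (R=0.8971): product = 0.8971
After component 2 (R=0.9128): product = 0.8189
After component 3 (R=0.899): product = 0.7362
After component 4 (R=0.8216): product = 0.6048
R_sys = 0.6048

0.6048


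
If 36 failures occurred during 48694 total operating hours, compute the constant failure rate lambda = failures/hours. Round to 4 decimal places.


failures = 36
total_hours = 48694
lambda = 36 / 48694
lambda = 0.0007

0.0007


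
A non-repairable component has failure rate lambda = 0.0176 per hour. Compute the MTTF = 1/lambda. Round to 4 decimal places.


lambda = 0.0176
MTTF = 1 / 0.0176
MTTF = 56.8182

56.8182


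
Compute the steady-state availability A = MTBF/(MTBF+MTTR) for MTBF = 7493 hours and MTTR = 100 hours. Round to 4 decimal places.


MTBF = 7493
MTTR = 100
MTBF + MTTR = 7593
A = 7493 / 7593
A = 0.9868

0.9868


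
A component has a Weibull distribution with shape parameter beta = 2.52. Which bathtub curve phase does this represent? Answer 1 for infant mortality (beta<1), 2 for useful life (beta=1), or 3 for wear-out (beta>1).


beta = 2.52
Compare beta to 1:
beta < 1 => infant mortality (phase 1)
beta = 1 => useful life (phase 2)
beta > 1 => wear-out (phase 3)
Since beta = 2.52, this is wear-out (increasing failure rate)
Phase = 3

3


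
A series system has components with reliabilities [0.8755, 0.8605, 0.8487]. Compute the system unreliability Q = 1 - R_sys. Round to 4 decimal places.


Components: [0.8755, 0.8605, 0.8487]
After component 1: product = 0.8755
After component 2: product = 0.7534
After component 3: product = 0.6394
R_sys = 0.6394
Q = 1 - 0.6394 = 0.3606

0.3606


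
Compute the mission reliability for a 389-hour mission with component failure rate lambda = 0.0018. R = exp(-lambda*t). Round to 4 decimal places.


lambda = 0.0018
mission_time = 389
lambda * t = 0.0018 * 389 = 0.7002
R = exp(-0.7002)
R = 0.4965

0.4965


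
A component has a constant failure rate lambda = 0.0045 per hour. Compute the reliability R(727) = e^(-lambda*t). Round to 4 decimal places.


lambda = 0.0045
t = 727
lambda * t = 3.2715
R(t) = e^(-3.2715)
R(t) = 0.0379

0.0379


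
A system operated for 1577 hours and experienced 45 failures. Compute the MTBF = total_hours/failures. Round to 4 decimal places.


total_hours = 1577
failures = 45
MTBF = 1577 / 45
MTBF = 35.0444

35.0444


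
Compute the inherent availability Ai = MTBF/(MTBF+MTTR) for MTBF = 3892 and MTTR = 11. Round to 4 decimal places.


MTBF = 3892
MTTR = 11
MTBF + MTTR = 3903
Ai = 3892 / 3903
Ai = 0.9972

0.9972


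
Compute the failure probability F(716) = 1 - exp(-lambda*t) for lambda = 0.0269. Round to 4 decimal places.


lambda = 0.0269, t = 716
lambda * t = 19.2604
exp(-19.2604) = 0.0
F(t) = 1 - 0.0
F(t) = 1.0

1.0


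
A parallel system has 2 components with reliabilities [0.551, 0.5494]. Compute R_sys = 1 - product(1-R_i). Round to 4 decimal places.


Components: [0.551, 0.5494]
(1 - 0.551) = 0.449, running product = 0.449
(1 - 0.5494) = 0.4506, running product = 0.2023
Product of (1-R_i) = 0.2023
R_sys = 1 - 0.2023 = 0.7977

0.7977
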